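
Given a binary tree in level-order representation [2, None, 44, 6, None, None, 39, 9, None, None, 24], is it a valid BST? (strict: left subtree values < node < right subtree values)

Level-order array: [2, None, 44, 6, None, None, 39, 9, None, None, 24]
Validate using subtree bounds (lo, hi): at each node, require lo < value < hi,
then recurse left with hi=value and right with lo=value.
Preorder trace (stopping at first violation):
  at node 2 with bounds (-inf, +inf): OK
  at node 44 with bounds (2, +inf): OK
  at node 6 with bounds (2, 44): OK
  at node 39 with bounds (6, 44): OK
  at node 9 with bounds (6, 39): OK
  at node 24 with bounds (9, 39): OK
No violation found at any node.
Result: Valid BST


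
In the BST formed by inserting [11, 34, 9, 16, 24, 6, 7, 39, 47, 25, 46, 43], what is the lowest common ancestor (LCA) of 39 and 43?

Tree insertion order: [11, 34, 9, 16, 24, 6, 7, 39, 47, 25, 46, 43]
Tree (level-order array): [11, 9, 34, 6, None, 16, 39, None, 7, None, 24, None, 47, None, None, None, 25, 46, None, None, None, 43]
In a BST, the LCA of p=39, q=43 is the first node v on the
root-to-leaf path with p <= v <= q (go left if both < v, right if both > v).
Walk from root:
  at 11: both 39 and 43 > 11, go right
  at 34: both 39 and 43 > 34, go right
  at 39: 39 <= 39 <= 43, this is the LCA
LCA = 39


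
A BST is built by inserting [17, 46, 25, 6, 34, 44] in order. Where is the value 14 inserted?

Starting tree (level order): [17, 6, 46, None, None, 25, None, None, 34, None, 44]
Insertion path: 17 -> 6
Result: insert 14 as right child of 6
Final tree (level order): [17, 6, 46, None, 14, 25, None, None, None, None, 34, None, 44]


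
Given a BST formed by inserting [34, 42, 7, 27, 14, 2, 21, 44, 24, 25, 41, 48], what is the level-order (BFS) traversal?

Tree insertion order: [34, 42, 7, 27, 14, 2, 21, 44, 24, 25, 41, 48]
Tree (level-order array): [34, 7, 42, 2, 27, 41, 44, None, None, 14, None, None, None, None, 48, None, 21, None, None, None, 24, None, 25]
BFS from the root, enqueuing left then right child of each popped node:
  queue [34] -> pop 34, enqueue [7, 42], visited so far: [34]
  queue [7, 42] -> pop 7, enqueue [2, 27], visited so far: [34, 7]
  queue [42, 2, 27] -> pop 42, enqueue [41, 44], visited so far: [34, 7, 42]
  queue [2, 27, 41, 44] -> pop 2, enqueue [none], visited so far: [34, 7, 42, 2]
  queue [27, 41, 44] -> pop 27, enqueue [14], visited so far: [34, 7, 42, 2, 27]
  queue [41, 44, 14] -> pop 41, enqueue [none], visited so far: [34, 7, 42, 2, 27, 41]
  queue [44, 14] -> pop 44, enqueue [48], visited so far: [34, 7, 42, 2, 27, 41, 44]
  queue [14, 48] -> pop 14, enqueue [21], visited so far: [34, 7, 42, 2, 27, 41, 44, 14]
  queue [48, 21] -> pop 48, enqueue [none], visited so far: [34, 7, 42, 2, 27, 41, 44, 14, 48]
  queue [21] -> pop 21, enqueue [24], visited so far: [34, 7, 42, 2, 27, 41, 44, 14, 48, 21]
  queue [24] -> pop 24, enqueue [25], visited so far: [34, 7, 42, 2, 27, 41, 44, 14, 48, 21, 24]
  queue [25] -> pop 25, enqueue [none], visited so far: [34, 7, 42, 2, 27, 41, 44, 14, 48, 21, 24, 25]
Result: [34, 7, 42, 2, 27, 41, 44, 14, 48, 21, 24, 25]


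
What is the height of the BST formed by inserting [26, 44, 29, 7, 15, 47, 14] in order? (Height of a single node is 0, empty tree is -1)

Insertion order: [26, 44, 29, 7, 15, 47, 14]
Tree (level-order array): [26, 7, 44, None, 15, 29, 47, 14]
Compute height bottom-up (empty subtree = -1):
  height(14) = 1 + max(-1, -1) = 0
  height(15) = 1 + max(0, -1) = 1
  height(7) = 1 + max(-1, 1) = 2
  height(29) = 1 + max(-1, -1) = 0
  height(47) = 1 + max(-1, -1) = 0
  height(44) = 1 + max(0, 0) = 1
  height(26) = 1 + max(2, 1) = 3
Height = 3


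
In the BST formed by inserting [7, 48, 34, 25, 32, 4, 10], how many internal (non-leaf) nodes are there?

Tree built from: [7, 48, 34, 25, 32, 4, 10]
Tree (level-order array): [7, 4, 48, None, None, 34, None, 25, None, 10, 32]
Rule: An internal node has at least one child.
Per-node child counts:
  node 7: 2 child(ren)
  node 4: 0 child(ren)
  node 48: 1 child(ren)
  node 34: 1 child(ren)
  node 25: 2 child(ren)
  node 10: 0 child(ren)
  node 32: 0 child(ren)
Matching nodes: [7, 48, 34, 25]
Count of internal (non-leaf) nodes: 4


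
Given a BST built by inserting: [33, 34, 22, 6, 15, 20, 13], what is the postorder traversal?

Tree insertion order: [33, 34, 22, 6, 15, 20, 13]
Tree (level-order array): [33, 22, 34, 6, None, None, None, None, 15, 13, 20]
Postorder traversal: [13, 20, 15, 6, 22, 34, 33]


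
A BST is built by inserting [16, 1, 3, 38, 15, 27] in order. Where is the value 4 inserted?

Starting tree (level order): [16, 1, 38, None, 3, 27, None, None, 15]
Insertion path: 16 -> 1 -> 3 -> 15
Result: insert 4 as left child of 15
Final tree (level order): [16, 1, 38, None, 3, 27, None, None, 15, None, None, 4]


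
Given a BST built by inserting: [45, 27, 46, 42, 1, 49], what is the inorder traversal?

Tree insertion order: [45, 27, 46, 42, 1, 49]
Tree (level-order array): [45, 27, 46, 1, 42, None, 49]
Inorder traversal: [1, 27, 42, 45, 46, 49]


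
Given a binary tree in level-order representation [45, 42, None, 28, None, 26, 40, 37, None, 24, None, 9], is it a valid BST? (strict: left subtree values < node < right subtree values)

Level-order array: [45, 42, None, 28, None, 26, 40, 37, None, 24, None, 9]
Validate using subtree bounds (lo, hi): at each node, require lo < value < hi,
then recurse left with hi=value and right with lo=value.
Preorder trace (stopping at first violation):
  at node 45 with bounds (-inf, +inf): OK
  at node 42 with bounds (-inf, 45): OK
  at node 28 with bounds (-inf, 42): OK
  at node 26 with bounds (-inf, 28): OK
  at node 37 with bounds (-inf, 26): VIOLATION
Node 37 violates its bound: not (-inf < 37 < 26).
Result: Not a valid BST


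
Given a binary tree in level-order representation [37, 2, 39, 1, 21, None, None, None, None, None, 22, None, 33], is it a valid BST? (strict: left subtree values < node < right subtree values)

Level-order array: [37, 2, 39, 1, 21, None, None, None, None, None, 22, None, 33]
Validate using subtree bounds (lo, hi): at each node, require lo < value < hi,
then recurse left with hi=value and right with lo=value.
Preorder trace (stopping at first violation):
  at node 37 with bounds (-inf, +inf): OK
  at node 2 with bounds (-inf, 37): OK
  at node 1 with bounds (-inf, 2): OK
  at node 21 with bounds (2, 37): OK
  at node 22 with bounds (21, 37): OK
  at node 33 with bounds (22, 37): OK
  at node 39 with bounds (37, +inf): OK
No violation found at any node.
Result: Valid BST


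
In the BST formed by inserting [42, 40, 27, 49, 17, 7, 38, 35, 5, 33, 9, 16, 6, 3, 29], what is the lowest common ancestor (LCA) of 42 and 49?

Tree insertion order: [42, 40, 27, 49, 17, 7, 38, 35, 5, 33, 9, 16, 6, 3, 29]
Tree (level-order array): [42, 40, 49, 27, None, None, None, 17, 38, 7, None, 35, None, 5, 9, 33, None, 3, 6, None, 16, 29]
In a BST, the LCA of p=42, q=49 is the first node v on the
root-to-leaf path with p <= v <= q (go left if both < v, right if both > v).
Walk from root:
  at 42: 42 <= 42 <= 49, this is the LCA
LCA = 42


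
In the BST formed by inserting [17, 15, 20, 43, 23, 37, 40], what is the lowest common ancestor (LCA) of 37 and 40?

Tree insertion order: [17, 15, 20, 43, 23, 37, 40]
Tree (level-order array): [17, 15, 20, None, None, None, 43, 23, None, None, 37, None, 40]
In a BST, the LCA of p=37, q=40 is the first node v on the
root-to-leaf path with p <= v <= q (go left if both < v, right if both > v).
Walk from root:
  at 17: both 37 and 40 > 17, go right
  at 20: both 37 and 40 > 20, go right
  at 43: both 37 and 40 < 43, go left
  at 23: both 37 and 40 > 23, go right
  at 37: 37 <= 37 <= 40, this is the LCA
LCA = 37


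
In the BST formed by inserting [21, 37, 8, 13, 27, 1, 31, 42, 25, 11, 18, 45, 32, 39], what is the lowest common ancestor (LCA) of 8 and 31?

Tree insertion order: [21, 37, 8, 13, 27, 1, 31, 42, 25, 11, 18, 45, 32, 39]
Tree (level-order array): [21, 8, 37, 1, 13, 27, 42, None, None, 11, 18, 25, 31, 39, 45, None, None, None, None, None, None, None, 32]
In a BST, the LCA of p=8, q=31 is the first node v on the
root-to-leaf path with p <= v <= q (go left if both < v, right if both > v).
Walk from root:
  at 21: 8 <= 21 <= 31, this is the LCA
LCA = 21


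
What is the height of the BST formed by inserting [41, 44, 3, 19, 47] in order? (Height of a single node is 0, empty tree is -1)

Insertion order: [41, 44, 3, 19, 47]
Tree (level-order array): [41, 3, 44, None, 19, None, 47]
Compute height bottom-up (empty subtree = -1):
  height(19) = 1 + max(-1, -1) = 0
  height(3) = 1 + max(-1, 0) = 1
  height(47) = 1 + max(-1, -1) = 0
  height(44) = 1 + max(-1, 0) = 1
  height(41) = 1 + max(1, 1) = 2
Height = 2


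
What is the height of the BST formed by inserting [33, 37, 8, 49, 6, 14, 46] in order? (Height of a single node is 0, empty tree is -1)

Insertion order: [33, 37, 8, 49, 6, 14, 46]
Tree (level-order array): [33, 8, 37, 6, 14, None, 49, None, None, None, None, 46]
Compute height bottom-up (empty subtree = -1):
  height(6) = 1 + max(-1, -1) = 0
  height(14) = 1 + max(-1, -1) = 0
  height(8) = 1 + max(0, 0) = 1
  height(46) = 1 + max(-1, -1) = 0
  height(49) = 1 + max(0, -1) = 1
  height(37) = 1 + max(-1, 1) = 2
  height(33) = 1 + max(1, 2) = 3
Height = 3


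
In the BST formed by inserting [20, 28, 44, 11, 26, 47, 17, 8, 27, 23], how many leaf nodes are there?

Tree built from: [20, 28, 44, 11, 26, 47, 17, 8, 27, 23]
Tree (level-order array): [20, 11, 28, 8, 17, 26, 44, None, None, None, None, 23, 27, None, 47]
Rule: A leaf has 0 children.
Per-node child counts:
  node 20: 2 child(ren)
  node 11: 2 child(ren)
  node 8: 0 child(ren)
  node 17: 0 child(ren)
  node 28: 2 child(ren)
  node 26: 2 child(ren)
  node 23: 0 child(ren)
  node 27: 0 child(ren)
  node 44: 1 child(ren)
  node 47: 0 child(ren)
Matching nodes: [8, 17, 23, 27, 47]
Count of leaf nodes: 5


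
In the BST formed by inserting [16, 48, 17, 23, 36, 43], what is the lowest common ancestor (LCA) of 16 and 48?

Tree insertion order: [16, 48, 17, 23, 36, 43]
Tree (level-order array): [16, None, 48, 17, None, None, 23, None, 36, None, 43]
In a BST, the LCA of p=16, q=48 is the first node v on the
root-to-leaf path with p <= v <= q (go left if both < v, right if both > v).
Walk from root:
  at 16: 16 <= 16 <= 48, this is the LCA
LCA = 16


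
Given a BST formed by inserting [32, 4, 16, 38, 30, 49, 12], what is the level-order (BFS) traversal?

Tree insertion order: [32, 4, 16, 38, 30, 49, 12]
Tree (level-order array): [32, 4, 38, None, 16, None, 49, 12, 30]
BFS from the root, enqueuing left then right child of each popped node:
  queue [32] -> pop 32, enqueue [4, 38], visited so far: [32]
  queue [4, 38] -> pop 4, enqueue [16], visited so far: [32, 4]
  queue [38, 16] -> pop 38, enqueue [49], visited so far: [32, 4, 38]
  queue [16, 49] -> pop 16, enqueue [12, 30], visited so far: [32, 4, 38, 16]
  queue [49, 12, 30] -> pop 49, enqueue [none], visited so far: [32, 4, 38, 16, 49]
  queue [12, 30] -> pop 12, enqueue [none], visited so far: [32, 4, 38, 16, 49, 12]
  queue [30] -> pop 30, enqueue [none], visited so far: [32, 4, 38, 16, 49, 12, 30]
Result: [32, 4, 38, 16, 49, 12, 30]


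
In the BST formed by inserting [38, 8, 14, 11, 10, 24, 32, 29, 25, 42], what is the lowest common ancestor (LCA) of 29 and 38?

Tree insertion order: [38, 8, 14, 11, 10, 24, 32, 29, 25, 42]
Tree (level-order array): [38, 8, 42, None, 14, None, None, 11, 24, 10, None, None, 32, None, None, 29, None, 25]
In a BST, the LCA of p=29, q=38 is the first node v on the
root-to-leaf path with p <= v <= q (go left if both < v, right if both > v).
Walk from root:
  at 38: 29 <= 38 <= 38, this is the LCA
LCA = 38


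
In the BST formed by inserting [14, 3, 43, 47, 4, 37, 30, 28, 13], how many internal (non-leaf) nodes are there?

Tree built from: [14, 3, 43, 47, 4, 37, 30, 28, 13]
Tree (level-order array): [14, 3, 43, None, 4, 37, 47, None, 13, 30, None, None, None, None, None, 28]
Rule: An internal node has at least one child.
Per-node child counts:
  node 14: 2 child(ren)
  node 3: 1 child(ren)
  node 4: 1 child(ren)
  node 13: 0 child(ren)
  node 43: 2 child(ren)
  node 37: 1 child(ren)
  node 30: 1 child(ren)
  node 28: 0 child(ren)
  node 47: 0 child(ren)
Matching nodes: [14, 3, 4, 43, 37, 30]
Count of internal (non-leaf) nodes: 6


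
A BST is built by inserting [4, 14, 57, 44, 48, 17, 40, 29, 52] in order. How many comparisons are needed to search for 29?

Search path for 29: 4 -> 14 -> 57 -> 44 -> 17 -> 40 -> 29
Found: True
Comparisons: 7


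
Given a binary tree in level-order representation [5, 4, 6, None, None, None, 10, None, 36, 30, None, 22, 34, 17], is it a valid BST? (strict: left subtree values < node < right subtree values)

Level-order array: [5, 4, 6, None, None, None, 10, None, 36, 30, None, 22, 34, 17]
Validate using subtree bounds (lo, hi): at each node, require lo < value < hi,
then recurse left with hi=value and right with lo=value.
Preorder trace (stopping at first violation):
  at node 5 with bounds (-inf, +inf): OK
  at node 4 with bounds (-inf, 5): OK
  at node 6 with bounds (5, +inf): OK
  at node 10 with bounds (6, +inf): OK
  at node 36 with bounds (10, +inf): OK
  at node 30 with bounds (10, 36): OK
  at node 22 with bounds (10, 30): OK
  at node 17 with bounds (10, 22): OK
  at node 34 with bounds (30, 36): OK
No violation found at any node.
Result: Valid BST


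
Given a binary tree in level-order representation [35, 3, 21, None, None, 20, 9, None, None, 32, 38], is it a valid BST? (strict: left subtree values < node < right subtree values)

Level-order array: [35, 3, 21, None, None, 20, 9, None, None, 32, 38]
Validate using subtree bounds (lo, hi): at each node, require lo < value < hi,
then recurse left with hi=value and right with lo=value.
Preorder trace (stopping at first violation):
  at node 35 with bounds (-inf, +inf): OK
  at node 3 with bounds (-inf, 35): OK
  at node 21 with bounds (35, +inf): VIOLATION
Node 21 violates its bound: not (35 < 21 < +inf).
Result: Not a valid BST


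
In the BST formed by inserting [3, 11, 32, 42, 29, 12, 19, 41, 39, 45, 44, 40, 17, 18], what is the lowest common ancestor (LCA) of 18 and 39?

Tree insertion order: [3, 11, 32, 42, 29, 12, 19, 41, 39, 45, 44, 40, 17, 18]
Tree (level-order array): [3, None, 11, None, 32, 29, 42, 12, None, 41, 45, None, 19, 39, None, 44, None, 17, None, None, 40, None, None, None, 18]
In a BST, the LCA of p=18, q=39 is the first node v on the
root-to-leaf path with p <= v <= q (go left if both < v, right if both > v).
Walk from root:
  at 3: both 18 and 39 > 3, go right
  at 11: both 18 and 39 > 11, go right
  at 32: 18 <= 32 <= 39, this is the LCA
LCA = 32


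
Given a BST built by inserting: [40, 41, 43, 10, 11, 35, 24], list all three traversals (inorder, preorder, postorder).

Tree insertion order: [40, 41, 43, 10, 11, 35, 24]
Tree (level-order array): [40, 10, 41, None, 11, None, 43, None, 35, None, None, 24]
Inorder (L, root, R): [10, 11, 24, 35, 40, 41, 43]
Preorder (root, L, R): [40, 10, 11, 35, 24, 41, 43]
Postorder (L, R, root): [24, 35, 11, 10, 43, 41, 40]


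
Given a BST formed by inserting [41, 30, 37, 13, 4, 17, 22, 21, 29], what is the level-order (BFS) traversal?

Tree insertion order: [41, 30, 37, 13, 4, 17, 22, 21, 29]
Tree (level-order array): [41, 30, None, 13, 37, 4, 17, None, None, None, None, None, 22, 21, 29]
BFS from the root, enqueuing left then right child of each popped node:
  queue [41] -> pop 41, enqueue [30], visited so far: [41]
  queue [30] -> pop 30, enqueue [13, 37], visited so far: [41, 30]
  queue [13, 37] -> pop 13, enqueue [4, 17], visited so far: [41, 30, 13]
  queue [37, 4, 17] -> pop 37, enqueue [none], visited so far: [41, 30, 13, 37]
  queue [4, 17] -> pop 4, enqueue [none], visited so far: [41, 30, 13, 37, 4]
  queue [17] -> pop 17, enqueue [22], visited so far: [41, 30, 13, 37, 4, 17]
  queue [22] -> pop 22, enqueue [21, 29], visited so far: [41, 30, 13, 37, 4, 17, 22]
  queue [21, 29] -> pop 21, enqueue [none], visited so far: [41, 30, 13, 37, 4, 17, 22, 21]
  queue [29] -> pop 29, enqueue [none], visited so far: [41, 30, 13, 37, 4, 17, 22, 21, 29]
Result: [41, 30, 13, 37, 4, 17, 22, 21, 29]


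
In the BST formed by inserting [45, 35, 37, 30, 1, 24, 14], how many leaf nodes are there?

Tree built from: [45, 35, 37, 30, 1, 24, 14]
Tree (level-order array): [45, 35, None, 30, 37, 1, None, None, None, None, 24, 14]
Rule: A leaf has 0 children.
Per-node child counts:
  node 45: 1 child(ren)
  node 35: 2 child(ren)
  node 30: 1 child(ren)
  node 1: 1 child(ren)
  node 24: 1 child(ren)
  node 14: 0 child(ren)
  node 37: 0 child(ren)
Matching nodes: [14, 37]
Count of leaf nodes: 2


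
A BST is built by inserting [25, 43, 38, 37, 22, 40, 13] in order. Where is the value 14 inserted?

Starting tree (level order): [25, 22, 43, 13, None, 38, None, None, None, 37, 40]
Insertion path: 25 -> 22 -> 13
Result: insert 14 as right child of 13
Final tree (level order): [25, 22, 43, 13, None, 38, None, None, 14, 37, 40]


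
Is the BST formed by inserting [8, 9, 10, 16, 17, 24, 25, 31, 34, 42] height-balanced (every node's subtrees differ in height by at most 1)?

Tree (level-order array): [8, None, 9, None, 10, None, 16, None, 17, None, 24, None, 25, None, 31, None, 34, None, 42]
Definition: a tree is height-balanced if, at every node, |h(left) - h(right)| <= 1 (empty subtree has height -1).
Bottom-up per-node check:
  node 42: h_left=-1, h_right=-1, diff=0 [OK], height=0
  node 34: h_left=-1, h_right=0, diff=1 [OK], height=1
  node 31: h_left=-1, h_right=1, diff=2 [FAIL (|-1-1|=2 > 1)], height=2
  node 25: h_left=-1, h_right=2, diff=3 [FAIL (|-1-2|=3 > 1)], height=3
  node 24: h_left=-1, h_right=3, diff=4 [FAIL (|-1-3|=4 > 1)], height=4
  node 17: h_left=-1, h_right=4, diff=5 [FAIL (|-1-4|=5 > 1)], height=5
  node 16: h_left=-1, h_right=5, diff=6 [FAIL (|-1-5|=6 > 1)], height=6
  node 10: h_left=-1, h_right=6, diff=7 [FAIL (|-1-6|=7 > 1)], height=7
  node 9: h_left=-1, h_right=7, diff=8 [FAIL (|-1-7|=8 > 1)], height=8
  node 8: h_left=-1, h_right=8, diff=9 [FAIL (|-1-8|=9 > 1)], height=9
Node 31 violates the condition: |-1 - 1| = 2 > 1.
Result: Not balanced


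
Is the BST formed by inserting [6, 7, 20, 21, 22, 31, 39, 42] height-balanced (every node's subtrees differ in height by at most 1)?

Tree (level-order array): [6, None, 7, None, 20, None, 21, None, 22, None, 31, None, 39, None, 42]
Definition: a tree is height-balanced if, at every node, |h(left) - h(right)| <= 1 (empty subtree has height -1).
Bottom-up per-node check:
  node 42: h_left=-1, h_right=-1, diff=0 [OK], height=0
  node 39: h_left=-1, h_right=0, diff=1 [OK], height=1
  node 31: h_left=-1, h_right=1, diff=2 [FAIL (|-1-1|=2 > 1)], height=2
  node 22: h_left=-1, h_right=2, diff=3 [FAIL (|-1-2|=3 > 1)], height=3
  node 21: h_left=-1, h_right=3, diff=4 [FAIL (|-1-3|=4 > 1)], height=4
  node 20: h_left=-1, h_right=4, diff=5 [FAIL (|-1-4|=5 > 1)], height=5
  node 7: h_left=-1, h_right=5, diff=6 [FAIL (|-1-5|=6 > 1)], height=6
  node 6: h_left=-1, h_right=6, diff=7 [FAIL (|-1-6|=7 > 1)], height=7
Node 31 violates the condition: |-1 - 1| = 2 > 1.
Result: Not balanced


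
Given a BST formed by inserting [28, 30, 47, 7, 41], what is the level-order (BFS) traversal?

Tree insertion order: [28, 30, 47, 7, 41]
Tree (level-order array): [28, 7, 30, None, None, None, 47, 41]
BFS from the root, enqueuing left then right child of each popped node:
  queue [28] -> pop 28, enqueue [7, 30], visited so far: [28]
  queue [7, 30] -> pop 7, enqueue [none], visited so far: [28, 7]
  queue [30] -> pop 30, enqueue [47], visited so far: [28, 7, 30]
  queue [47] -> pop 47, enqueue [41], visited so far: [28, 7, 30, 47]
  queue [41] -> pop 41, enqueue [none], visited so far: [28, 7, 30, 47, 41]
Result: [28, 7, 30, 47, 41]


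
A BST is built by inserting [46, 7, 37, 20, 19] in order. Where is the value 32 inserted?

Starting tree (level order): [46, 7, None, None, 37, 20, None, 19]
Insertion path: 46 -> 7 -> 37 -> 20
Result: insert 32 as right child of 20
Final tree (level order): [46, 7, None, None, 37, 20, None, 19, 32]


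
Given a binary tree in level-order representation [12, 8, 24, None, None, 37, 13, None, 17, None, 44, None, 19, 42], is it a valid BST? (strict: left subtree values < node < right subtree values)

Level-order array: [12, 8, 24, None, None, 37, 13, None, 17, None, 44, None, 19, 42]
Validate using subtree bounds (lo, hi): at each node, require lo < value < hi,
then recurse left with hi=value and right with lo=value.
Preorder trace (stopping at first violation):
  at node 12 with bounds (-inf, +inf): OK
  at node 8 with bounds (-inf, 12): OK
  at node 24 with bounds (12, +inf): OK
  at node 37 with bounds (12, 24): VIOLATION
Node 37 violates its bound: not (12 < 37 < 24).
Result: Not a valid BST


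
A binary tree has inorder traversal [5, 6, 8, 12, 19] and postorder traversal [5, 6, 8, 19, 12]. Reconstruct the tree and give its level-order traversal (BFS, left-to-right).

Inorder:   [5, 6, 8, 12, 19]
Postorder: [5, 6, 8, 19, 12]
Algorithm: postorder visits root last, so walk postorder right-to-left;
each value is the root of the current inorder slice — split it at that
value, recurse on the right subtree first, then the left.
Recursive splits:
  root=12; inorder splits into left=[5, 6, 8], right=[19]
  root=19; inorder splits into left=[], right=[]
  root=8; inorder splits into left=[5, 6], right=[]
  root=6; inorder splits into left=[5], right=[]
  root=5; inorder splits into left=[], right=[]
Reconstructed level-order: [12, 8, 19, 6, 5]


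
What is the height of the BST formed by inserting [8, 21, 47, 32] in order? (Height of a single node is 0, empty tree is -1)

Insertion order: [8, 21, 47, 32]
Tree (level-order array): [8, None, 21, None, 47, 32]
Compute height bottom-up (empty subtree = -1):
  height(32) = 1 + max(-1, -1) = 0
  height(47) = 1 + max(0, -1) = 1
  height(21) = 1 + max(-1, 1) = 2
  height(8) = 1 + max(-1, 2) = 3
Height = 3


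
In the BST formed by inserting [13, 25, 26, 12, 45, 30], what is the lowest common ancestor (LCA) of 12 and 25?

Tree insertion order: [13, 25, 26, 12, 45, 30]
Tree (level-order array): [13, 12, 25, None, None, None, 26, None, 45, 30]
In a BST, the LCA of p=12, q=25 is the first node v on the
root-to-leaf path with p <= v <= q (go left if both < v, right if both > v).
Walk from root:
  at 13: 12 <= 13 <= 25, this is the LCA
LCA = 13


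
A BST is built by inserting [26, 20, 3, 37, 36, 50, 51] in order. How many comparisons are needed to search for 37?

Search path for 37: 26 -> 37
Found: True
Comparisons: 2


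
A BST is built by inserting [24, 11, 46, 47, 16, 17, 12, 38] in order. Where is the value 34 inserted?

Starting tree (level order): [24, 11, 46, None, 16, 38, 47, 12, 17]
Insertion path: 24 -> 46 -> 38
Result: insert 34 as left child of 38
Final tree (level order): [24, 11, 46, None, 16, 38, 47, 12, 17, 34]


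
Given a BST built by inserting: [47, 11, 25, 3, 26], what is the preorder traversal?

Tree insertion order: [47, 11, 25, 3, 26]
Tree (level-order array): [47, 11, None, 3, 25, None, None, None, 26]
Preorder traversal: [47, 11, 3, 25, 26]


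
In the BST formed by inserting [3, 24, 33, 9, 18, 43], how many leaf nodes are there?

Tree built from: [3, 24, 33, 9, 18, 43]
Tree (level-order array): [3, None, 24, 9, 33, None, 18, None, 43]
Rule: A leaf has 0 children.
Per-node child counts:
  node 3: 1 child(ren)
  node 24: 2 child(ren)
  node 9: 1 child(ren)
  node 18: 0 child(ren)
  node 33: 1 child(ren)
  node 43: 0 child(ren)
Matching nodes: [18, 43]
Count of leaf nodes: 2


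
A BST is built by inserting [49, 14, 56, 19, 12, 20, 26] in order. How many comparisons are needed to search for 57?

Search path for 57: 49 -> 56
Found: False
Comparisons: 2


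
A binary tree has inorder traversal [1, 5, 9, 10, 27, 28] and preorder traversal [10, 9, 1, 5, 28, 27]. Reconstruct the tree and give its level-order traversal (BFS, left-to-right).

Inorder:  [1, 5, 9, 10, 27, 28]
Preorder: [10, 9, 1, 5, 28, 27]
Algorithm: preorder visits root first, so consume preorder in order;
for each root, split the current inorder slice at that value into
left-subtree inorder and right-subtree inorder, then recurse.
Recursive splits:
  root=10; inorder splits into left=[1, 5, 9], right=[27, 28]
  root=9; inorder splits into left=[1, 5], right=[]
  root=1; inorder splits into left=[], right=[5]
  root=5; inorder splits into left=[], right=[]
  root=28; inorder splits into left=[27], right=[]
  root=27; inorder splits into left=[], right=[]
Reconstructed level-order: [10, 9, 28, 1, 27, 5]


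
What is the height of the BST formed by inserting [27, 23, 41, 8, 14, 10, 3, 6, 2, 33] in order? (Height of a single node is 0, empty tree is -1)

Insertion order: [27, 23, 41, 8, 14, 10, 3, 6, 2, 33]
Tree (level-order array): [27, 23, 41, 8, None, 33, None, 3, 14, None, None, 2, 6, 10]
Compute height bottom-up (empty subtree = -1):
  height(2) = 1 + max(-1, -1) = 0
  height(6) = 1 + max(-1, -1) = 0
  height(3) = 1 + max(0, 0) = 1
  height(10) = 1 + max(-1, -1) = 0
  height(14) = 1 + max(0, -1) = 1
  height(8) = 1 + max(1, 1) = 2
  height(23) = 1 + max(2, -1) = 3
  height(33) = 1 + max(-1, -1) = 0
  height(41) = 1 + max(0, -1) = 1
  height(27) = 1 + max(3, 1) = 4
Height = 4


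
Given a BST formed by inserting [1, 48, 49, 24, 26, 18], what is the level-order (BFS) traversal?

Tree insertion order: [1, 48, 49, 24, 26, 18]
Tree (level-order array): [1, None, 48, 24, 49, 18, 26]
BFS from the root, enqueuing left then right child of each popped node:
  queue [1] -> pop 1, enqueue [48], visited so far: [1]
  queue [48] -> pop 48, enqueue [24, 49], visited so far: [1, 48]
  queue [24, 49] -> pop 24, enqueue [18, 26], visited so far: [1, 48, 24]
  queue [49, 18, 26] -> pop 49, enqueue [none], visited so far: [1, 48, 24, 49]
  queue [18, 26] -> pop 18, enqueue [none], visited so far: [1, 48, 24, 49, 18]
  queue [26] -> pop 26, enqueue [none], visited so far: [1, 48, 24, 49, 18, 26]
Result: [1, 48, 24, 49, 18, 26]


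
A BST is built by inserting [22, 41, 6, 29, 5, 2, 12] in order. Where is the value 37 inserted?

Starting tree (level order): [22, 6, 41, 5, 12, 29, None, 2]
Insertion path: 22 -> 41 -> 29
Result: insert 37 as right child of 29
Final tree (level order): [22, 6, 41, 5, 12, 29, None, 2, None, None, None, None, 37]


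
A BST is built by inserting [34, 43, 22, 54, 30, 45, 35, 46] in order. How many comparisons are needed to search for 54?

Search path for 54: 34 -> 43 -> 54
Found: True
Comparisons: 3


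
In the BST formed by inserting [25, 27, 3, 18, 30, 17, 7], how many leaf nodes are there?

Tree built from: [25, 27, 3, 18, 30, 17, 7]
Tree (level-order array): [25, 3, 27, None, 18, None, 30, 17, None, None, None, 7]
Rule: A leaf has 0 children.
Per-node child counts:
  node 25: 2 child(ren)
  node 3: 1 child(ren)
  node 18: 1 child(ren)
  node 17: 1 child(ren)
  node 7: 0 child(ren)
  node 27: 1 child(ren)
  node 30: 0 child(ren)
Matching nodes: [7, 30]
Count of leaf nodes: 2


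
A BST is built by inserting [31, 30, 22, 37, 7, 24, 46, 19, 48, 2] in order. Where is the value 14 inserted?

Starting tree (level order): [31, 30, 37, 22, None, None, 46, 7, 24, None, 48, 2, 19]
Insertion path: 31 -> 30 -> 22 -> 7 -> 19
Result: insert 14 as left child of 19
Final tree (level order): [31, 30, 37, 22, None, None, 46, 7, 24, None, 48, 2, 19, None, None, None, None, None, None, 14]


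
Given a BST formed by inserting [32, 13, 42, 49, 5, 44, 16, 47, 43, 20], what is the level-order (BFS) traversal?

Tree insertion order: [32, 13, 42, 49, 5, 44, 16, 47, 43, 20]
Tree (level-order array): [32, 13, 42, 5, 16, None, 49, None, None, None, 20, 44, None, None, None, 43, 47]
BFS from the root, enqueuing left then right child of each popped node:
  queue [32] -> pop 32, enqueue [13, 42], visited so far: [32]
  queue [13, 42] -> pop 13, enqueue [5, 16], visited so far: [32, 13]
  queue [42, 5, 16] -> pop 42, enqueue [49], visited so far: [32, 13, 42]
  queue [5, 16, 49] -> pop 5, enqueue [none], visited so far: [32, 13, 42, 5]
  queue [16, 49] -> pop 16, enqueue [20], visited so far: [32, 13, 42, 5, 16]
  queue [49, 20] -> pop 49, enqueue [44], visited so far: [32, 13, 42, 5, 16, 49]
  queue [20, 44] -> pop 20, enqueue [none], visited so far: [32, 13, 42, 5, 16, 49, 20]
  queue [44] -> pop 44, enqueue [43, 47], visited so far: [32, 13, 42, 5, 16, 49, 20, 44]
  queue [43, 47] -> pop 43, enqueue [none], visited so far: [32, 13, 42, 5, 16, 49, 20, 44, 43]
  queue [47] -> pop 47, enqueue [none], visited so far: [32, 13, 42, 5, 16, 49, 20, 44, 43, 47]
Result: [32, 13, 42, 5, 16, 49, 20, 44, 43, 47]


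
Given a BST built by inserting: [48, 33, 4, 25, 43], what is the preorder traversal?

Tree insertion order: [48, 33, 4, 25, 43]
Tree (level-order array): [48, 33, None, 4, 43, None, 25]
Preorder traversal: [48, 33, 4, 25, 43]


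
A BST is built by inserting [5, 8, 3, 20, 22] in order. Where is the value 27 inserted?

Starting tree (level order): [5, 3, 8, None, None, None, 20, None, 22]
Insertion path: 5 -> 8 -> 20 -> 22
Result: insert 27 as right child of 22
Final tree (level order): [5, 3, 8, None, None, None, 20, None, 22, None, 27]


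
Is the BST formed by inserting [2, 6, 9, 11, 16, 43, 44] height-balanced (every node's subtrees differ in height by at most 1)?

Tree (level-order array): [2, None, 6, None, 9, None, 11, None, 16, None, 43, None, 44]
Definition: a tree is height-balanced if, at every node, |h(left) - h(right)| <= 1 (empty subtree has height -1).
Bottom-up per-node check:
  node 44: h_left=-1, h_right=-1, diff=0 [OK], height=0
  node 43: h_left=-1, h_right=0, diff=1 [OK], height=1
  node 16: h_left=-1, h_right=1, diff=2 [FAIL (|-1-1|=2 > 1)], height=2
  node 11: h_left=-1, h_right=2, diff=3 [FAIL (|-1-2|=3 > 1)], height=3
  node 9: h_left=-1, h_right=3, diff=4 [FAIL (|-1-3|=4 > 1)], height=4
  node 6: h_left=-1, h_right=4, diff=5 [FAIL (|-1-4|=5 > 1)], height=5
  node 2: h_left=-1, h_right=5, diff=6 [FAIL (|-1-5|=6 > 1)], height=6
Node 16 violates the condition: |-1 - 1| = 2 > 1.
Result: Not balanced


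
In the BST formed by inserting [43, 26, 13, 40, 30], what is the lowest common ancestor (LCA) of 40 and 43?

Tree insertion order: [43, 26, 13, 40, 30]
Tree (level-order array): [43, 26, None, 13, 40, None, None, 30]
In a BST, the LCA of p=40, q=43 is the first node v on the
root-to-leaf path with p <= v <= q (go left if both < v, right if both > v).
Walk from root:
  at 43: 40 <= 43 <= 43, this is the LCA
LCA = 43


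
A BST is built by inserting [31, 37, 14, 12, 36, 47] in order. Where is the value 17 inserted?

Starting tree (level order): [31, 14, 37, 12, None, 36, 47]
Insertion path: 31 -> 14
Result: insert 17 as right child of 14
Final tree (level order): [31, 14, 37, 12, 17, 36, 47]


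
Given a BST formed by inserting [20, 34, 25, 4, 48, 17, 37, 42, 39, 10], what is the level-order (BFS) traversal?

Tree insertion order: [20, 34, 25, 4, 48, 17, 37, 42, 39, 10]
Tree (level-order array): [20, 4, 34, None, 17, 25, 48, 10, None, None, None, 37, None, None, None, None, 42, 39]
BFS from the root, enqueuing left then right child of each popped node:
  queue [20] -> pop 20, enqueue [4, 34], visited so far: [20]
  queue [4, 34] -> pop 4, enqueue [17], visited so far: [20, 4]
  queue [34, 17] -> pop 34, enqueue [25, 48], visited so far: [20, 4, 34]
  queue [17, 25, 48] -> pop 17, enqueue [10], visited so far: [20, 4, 34, 17]
  queue [25, 48, 10] -> pop 25, enqueue [none], visited so far: [20, 4, 34, 17, 25]
  queue [48, 10] -> pop 48, enqueue [37], visited so far: [20, 4, 34, 17, 25, 48]
  queue [10, 37] -> pop 10, enqueue [none], visited so far: [20, 4, 34, 17, 25, 48, 10]
  queue [37] -> pop 37, enqueue [42], visited so far: [20, 4, 34, 17, 25, 48, 10, 37]
  queue [42] -> pop 42, enqueue [39], visited so far: [20, 4, 34, 17, 25, 48, 10, 37, 42]
  queue [39] -> pop 39, enqueue [none], visited so far: [20, 4, 34, 17, 25, 48, 10, 37, 42, 39]
Result: [20, 4, 34, 17, 25, 48, 10, 37, 42, 39]


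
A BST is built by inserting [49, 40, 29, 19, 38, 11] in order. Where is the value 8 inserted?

Starting tree (level order): [49, 40, None, 29, None, 19, 38, 11]
Insertion path: 49 -> 40 -> 29 -> 19 -> 11
Result: insert 8 as left child of 11
Final tree (level order): [49, 40, None, 29, None, 19, 38, 11, None, None, None, 8]


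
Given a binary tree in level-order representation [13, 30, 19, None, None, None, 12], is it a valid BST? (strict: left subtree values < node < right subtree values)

Level-order array: [13, 30, 19, None, None, None, 12]
Validate using subtree bounds (lo, hi): at each node, require lo < value < hi,
then recurse left with hi=value and right with lo=value.
Preorder trace (stopping at first violation):
  at node 13 with bounds (-inf, +inf): OK
  at node 30 with bounds (-inf, 13): VIOLATION
Node 30 violates its bound: not (-inf < 30 < 13).
Result: Not a valid BST


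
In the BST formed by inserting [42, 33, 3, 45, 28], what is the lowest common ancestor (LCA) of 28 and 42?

Tree insertion order: [42, 33, 3, 45, 28]
Tree (level-order array): [42, 33, 45, 3, None, None, None, None, 28]
In a BST, the LCA of p=28, q=42 is the first node v on the
root-to-leaf path with p <= v <= q (go left if both < v, right if both > v).
Walk from root:
  at 42: 28 <= 42 <= 42, this is the LCA
LCA = 42


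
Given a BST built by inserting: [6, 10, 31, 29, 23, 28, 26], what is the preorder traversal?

Tree insertion order: [6, 10, 31, 29, 23, 28, 26]
Tree (level-order array): [6, None, 10, None, 31, 29, None, 23, None, None, 28, 26]
Preorder traversal: [6, 10, 31, 29, 23, 28, 26]


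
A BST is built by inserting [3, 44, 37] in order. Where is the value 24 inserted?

Starting tree (level order): [3, None, 44, 37]
Insertion path: 3 -> 44 -> 37
Result: insert 24 as left child of 37
Final tree (level order): [3, None, 44, 37, None, 24]


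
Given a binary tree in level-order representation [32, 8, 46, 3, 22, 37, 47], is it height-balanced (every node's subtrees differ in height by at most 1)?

Tree (level-order array): [32, 8, 46, 3, 22, 37, 47]
Definition: a tree is height-balanced if, at every node, |h(left) - h(right)| <= 1 (empty subtree has height -1).
Bottom-up per-node check:
  node 3: h_left=-1, h_right=-1, diff=0 [OK], height=0
  node 22: h_left=-1, h_right=-1, diff=0 [OK], height=0
  node 8: h_left=0, h_right=0, diff=0 [OK], height=1
  node 37: h_left=-1, h_right=-1, diff=0 [OK], height=0
  node 47: h_left=-1, h_right=-1, diff=0 [OK], height=0
  node 46: h_left=0, h_right=0, diff=0 [OK], height=1
  node 32: h_left=1, h_right=1, diff=0 [OK], height=2
All nodes satisfy the balance condition.
Result: Balanced


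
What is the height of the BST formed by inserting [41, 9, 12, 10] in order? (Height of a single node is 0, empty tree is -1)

Insertion order: [41, 9, 12, 10]
Tree (level-order array): [41, 9, None, None, 12, 10]
Compute height bottom-up (empty subtree = -1):
  height(10) = 1 + max(-1, -1) = 0
  height(12) = 1 + max(0, -1) = 1
  height(9) = 1 + max(-1, 1) = 2
  height(41) = 1 + max(2, -1) = 3
Height = 3


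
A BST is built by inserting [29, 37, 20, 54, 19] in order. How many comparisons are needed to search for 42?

Search path for 42: 29 -> 37 -> 54
Found: False
Comparisons: 3


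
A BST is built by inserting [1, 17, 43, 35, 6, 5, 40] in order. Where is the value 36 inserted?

Starting tree (level order): [1, None, 17, 6, 43, 5, None, 35, None, None, None, None, 40]
Insertion path: 1 -> 17 -> 43 -> 35 -> 40
Result: insert 36 as left child of 40
Final tree (level order): [1, None, 17, 6, 43, 5, None, 35, None, None, None, None, 40, 36]


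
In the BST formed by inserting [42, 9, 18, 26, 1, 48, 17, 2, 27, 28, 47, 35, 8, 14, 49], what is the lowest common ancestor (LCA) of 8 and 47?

Tree insertion order: [42, 9, 18, 26, 1, 48, 17, 2, 27, 28, 47, 35, 8, 14, 49]
Tree (level-order array): [42, 9, 48, 1, 18, 47, 49, None, 2, 17, 26, None, None, None, None, None, 8, 14, None, None, 27, None, None, None, None, None, 28, None, 35]
In a BST, the LCA of p=8, q=47 is the first node v on the
root-to-leaf path with p <= v <= q (go left if both < v, right if both > v).
Walk from root:
  at 42: 8 <= 42 <= 47, this is the LCA
LCA = 42


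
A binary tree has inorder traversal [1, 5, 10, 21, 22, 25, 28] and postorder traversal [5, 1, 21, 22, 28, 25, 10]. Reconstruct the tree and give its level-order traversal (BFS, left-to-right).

Inorder:   [1, 5, 10, 21, 22, 25, 28]
Postorder: [5, 1, 21, 22, 28, 25, 10]
Algorithm: postorder visits root last, so walk postorder right-to-left;
each value is the root of the current inorder slice — split it at that
value, recurse on the right subtree first, then the left.
Recursive splits:
  root=10; inorder splits into left=[1, 5], right=[21, 22, 25, 28]
  root=25; inorder splits into left=[21, 22], right=[28]
  root=28; inorder splits into left=[], right=[]
  root=22; inorder splits into left=[21], right=[]
  root=21; inorder splits into left=[], right=[]
  root=1; inorder splits into left=[], right=[5]
  root=5; inorder splits into left=[], right=[]
Reconstructed level-order: [10, 1, 25, 5, 22, 28, 21]


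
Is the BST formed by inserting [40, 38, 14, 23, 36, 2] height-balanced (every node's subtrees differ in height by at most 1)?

Tree (level-order array): [40, 38, None, 14, None, 2, 23, None, None, None, 36]
Definition: a tree is height-balanced if, at every node, |h(left) - h(right)| <= 1 (empty subtree has height -1).
Bottom-up per-node check:
  node 2: h_left=-1, h_right=-1, diff=0 [OK], height=0
  node 36: h_left=-1, h_right=-1, diff=0 [OK], height=0
  node 23: h_left=-1, h_right=0, diff=1 [OK], height=1
  node 14: h_left=0, h_right=1, diff=1 [OK], height=2
  node 38: h_left=2, h_right=-1, diff=3 [FAIL (|2--1|=3 > 1)], height=3
  node 40: h_left=3, h_right=-1, diff=4 [FAIL (|3--1|=4 > 1)], height=4
Node 38 violates the condition: |2 - -1| = 3 > 1.
Result: Not balanced


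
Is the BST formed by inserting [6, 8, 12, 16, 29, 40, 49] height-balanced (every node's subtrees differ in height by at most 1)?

Tree (level-order array): [6, None, 8, None, 12, None, 16, None, 29, None, 40, None, 49]
Definition: a tree is height-balanced if, at every node, |h(left) - h(right)| <= 1 (empty subtree has height -1).
Bottom-up per-node check:
  node 49: h_left=-1, h_right=-1, diff=0 [OK], height=0
  node 40: h_left=-1, h_right=0, diff=1 [OK], height=1
  node 29: h_left=-1, h_right=1, diff=2 [FAIL (|-1-1|=2 > 1)], height=2
  node 16: h_left=-1, h_right=2, diff=3 [FAIL (|-1-2|=3 > 1)], height=3
  node 12: h_left=-1, h_right=3, diff=4 [FAIL (|-1-3|=4 > 1)], height=4
  node 8: h_left=-1, h_right=4, diff=5 [FAIL (|-1-4|=5 > 1)], height=5
  node 6: h_left=-1, h_right=5, diff=6 [FAIL (|-1-5|=6 > 1)], height=6
Node 29 violates the condition: |-1 - 1| = 2 > 1.
Result: Not balanced


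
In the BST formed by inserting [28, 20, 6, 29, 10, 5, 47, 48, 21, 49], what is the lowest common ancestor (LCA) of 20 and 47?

Tree insertion order: [28, 20, 6, 29, 10, 5, 47, 48, 21, 49]
Tree (level-order array): [28, 20, 29, 6, 21, None, 47, 5, 10, None, None, None, 48, None, None, None, None, None, 49]
In a BST, the LCA of p=20, q=47 is the first node v on the
root-to-leaf path with p <= v <= q (go left if both < v, right if both > v).
Walk from root:
  at 28: 20 <= 28 <= 47, this is the LCA
LCA = 28


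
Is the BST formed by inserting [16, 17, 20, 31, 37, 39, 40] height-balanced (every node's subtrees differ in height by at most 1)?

Tree (level-order array): [16, None, 17, None, 20, None, 31, None, 37, None, 39, None, 40]
Definition: a tree is height-balanced if, at every node, |h(left) - h(right)| <= 1 (empty subtree has height -1).
Bottom-up per-node check:
  node 40: h_left=-1, h_right=-1, diff=0 [OK], height=0
  node 39: h_left=-1, h_right=0, diff=1 [OK], height=1
  node 37: h_left=-1, h_right=1, diff=2 [FAIL (|-1-1|=2 > 1)], height=2
  node 31: h_left=-1, h_right=2, diff=3 [FAIL (|-1-2|=3 > 1)], height=3
  node 20: h_left=-1, h_right=3, diff=4 [FAIL (|-1-3|=4 > 1)], height=4
  node 17: h_left=-1, h_right=4, diff=5 [FAIL (|-1-4|=5 > 1)], height=5
  node 16: h_left=-1, h_right=5, diff=6 [FAIL (|-1-5|=6 > 1)], height=6
Node 37 violates the condition: |-1 - 1| = 2 > 1.
Result: Not balanced
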